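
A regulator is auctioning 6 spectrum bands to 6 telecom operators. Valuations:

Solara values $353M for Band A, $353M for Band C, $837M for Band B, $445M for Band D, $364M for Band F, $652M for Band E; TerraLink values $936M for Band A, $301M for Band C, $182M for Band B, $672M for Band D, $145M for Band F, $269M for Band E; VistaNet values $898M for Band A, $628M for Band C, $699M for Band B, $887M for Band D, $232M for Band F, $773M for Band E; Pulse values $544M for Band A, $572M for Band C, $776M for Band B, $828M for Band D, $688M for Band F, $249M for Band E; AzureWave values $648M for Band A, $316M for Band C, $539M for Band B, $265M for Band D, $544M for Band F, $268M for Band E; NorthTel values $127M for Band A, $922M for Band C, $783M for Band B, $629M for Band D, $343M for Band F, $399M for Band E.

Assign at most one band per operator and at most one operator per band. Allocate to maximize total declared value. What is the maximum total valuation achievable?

Optimal: Solara→Band B ($837M), TerraLink→Band A ($936M), VistaNet→Band E ($773M), Pulse→Band D ($828M), AzureWave→Band F ($544M), NorthTel→Band C ($922M) — total 837+936+773+828+544+922 = $4840M.
Max-entry greedy (repeatedly take the single best remaining cell) gives $4538M, worse by 302.

Max total: $4840M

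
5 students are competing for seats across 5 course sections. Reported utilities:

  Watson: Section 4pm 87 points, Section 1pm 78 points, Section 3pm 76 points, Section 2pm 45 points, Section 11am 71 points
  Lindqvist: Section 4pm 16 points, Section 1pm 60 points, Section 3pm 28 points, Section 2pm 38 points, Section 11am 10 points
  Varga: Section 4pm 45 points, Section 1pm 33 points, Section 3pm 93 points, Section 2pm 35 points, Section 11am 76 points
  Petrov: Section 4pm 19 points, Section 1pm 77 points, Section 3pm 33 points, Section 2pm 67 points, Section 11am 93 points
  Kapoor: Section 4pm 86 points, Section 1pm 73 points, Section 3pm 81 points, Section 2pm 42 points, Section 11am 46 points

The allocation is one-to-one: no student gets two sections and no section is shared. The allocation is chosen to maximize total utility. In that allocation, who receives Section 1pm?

This is the linear assignment problem.
Optimal: Watson→Section 1pm (78 points), Lindqvist→Section 2pm (38 points), Varga→Section 3pm (93 points), Petrov→Section 11am (93 points), Kapoor→Section 4pm (86 points) — total 78+38+93+93+86 = 388 points.
Column-greedy (each section in turn goes to its best remaining student) gives 309 points, worse by 79.
Next-best assignment: Watson→Section 4pm, Lindqvist→Section 2pm, Varga→Section 3pm, Petrov→Section 11am, Kapoor→Section 1pm = 384 points.
Watson's own top section is Section 4pm (87 points), but forcing Watson→Section 4pm and reassigning the rest optimally gives only 384 points — worse by 4.

Watson receives Section 1pm.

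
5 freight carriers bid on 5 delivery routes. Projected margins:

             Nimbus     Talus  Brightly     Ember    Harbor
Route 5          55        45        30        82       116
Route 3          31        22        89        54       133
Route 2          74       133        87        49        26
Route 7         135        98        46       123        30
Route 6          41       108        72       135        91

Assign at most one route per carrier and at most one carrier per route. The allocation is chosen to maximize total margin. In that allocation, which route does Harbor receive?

Harbor receives Route 5.

This is a one-to-one assignment (maximum-weight bipartite matching).
Optimal: Nimbus→Route 7 ($135k), Talus→Route 2 ($133k), Brightly→Route 3 ($89k), Ember→Route 6 ($135k), Harbor→Route 5 ($116k) — total 135+133+89+135+116 = $608k.
Max-entry greedy (repeatedly take the single best remaining cell) gives $566k, worse by 42.
Next-best assignment: Nimbus→Route 7, Talus→Route 2, Brightly→Route 5, Ember→Route 6, Harbor→Route 3 = $566k.
Swapping Nimbus↔Talus (Nimbus→Route 2 $74k, Talus→Route 7 $98k) loses 96.
Harbor's own top route is Route 3 ($133k), but forcing Harbor→Route 3 and reassigning the rest optimally gives only $566k — worse by 42.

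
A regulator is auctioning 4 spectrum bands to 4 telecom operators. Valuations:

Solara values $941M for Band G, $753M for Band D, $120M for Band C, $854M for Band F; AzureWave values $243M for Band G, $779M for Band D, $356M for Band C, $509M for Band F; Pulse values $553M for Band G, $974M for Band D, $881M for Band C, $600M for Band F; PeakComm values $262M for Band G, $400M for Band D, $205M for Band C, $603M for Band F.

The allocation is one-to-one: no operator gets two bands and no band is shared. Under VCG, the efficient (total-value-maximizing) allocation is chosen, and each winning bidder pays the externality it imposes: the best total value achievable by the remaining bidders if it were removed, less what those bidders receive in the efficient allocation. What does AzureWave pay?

Efficient allocation: Solara→Band G ($941M), AzureWave→Band D ($779M), Pulse→Band C ($881M), PeakComm→Band F ($603M); total welfare W = $3204M.
AzureWave receives Band D at value $779M, so the others get W − 779 = $2425M.
Without AzureWave: best allocation of the remaining 3 bidders over all 4 bands is Solara→Band G ($941M), Pulse→Band D ($974M), PeakComm→Band F ($603M), total $2518M.
VCG payment = (others' best without AzureWave) − (others' welfare with AzureWave) = 2518 − 2425 = $93M.

AzureWave pays $93M.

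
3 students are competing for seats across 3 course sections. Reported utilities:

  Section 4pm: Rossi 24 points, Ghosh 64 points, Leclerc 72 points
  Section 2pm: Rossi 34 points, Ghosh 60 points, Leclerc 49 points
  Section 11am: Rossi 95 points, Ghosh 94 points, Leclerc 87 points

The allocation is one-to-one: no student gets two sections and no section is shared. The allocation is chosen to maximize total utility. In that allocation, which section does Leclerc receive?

Optimal: Rossi→Section 11am (95 points), Ghosh→Section 2pm (60 points), Leclerc→Section 4pm (72 points) — total 95+60+72 = 227 points.
Row-greedy (each student in turn takes its best remaining section) gives 208 points, worse by 19.
Next-best assignment: Rossi→Section 11am, Ghosh→Section 4pm, Leclerc→Section 2pm = 208 points.
Checked against all permutations: 227 points is optimal.
Leclerc's own top section is Section 11am (87 points), but forcing Leclerc→Section 11am and reassigning the rest optimally gives only 185 points — worse by 42.

Leclerc receives Section 4pm.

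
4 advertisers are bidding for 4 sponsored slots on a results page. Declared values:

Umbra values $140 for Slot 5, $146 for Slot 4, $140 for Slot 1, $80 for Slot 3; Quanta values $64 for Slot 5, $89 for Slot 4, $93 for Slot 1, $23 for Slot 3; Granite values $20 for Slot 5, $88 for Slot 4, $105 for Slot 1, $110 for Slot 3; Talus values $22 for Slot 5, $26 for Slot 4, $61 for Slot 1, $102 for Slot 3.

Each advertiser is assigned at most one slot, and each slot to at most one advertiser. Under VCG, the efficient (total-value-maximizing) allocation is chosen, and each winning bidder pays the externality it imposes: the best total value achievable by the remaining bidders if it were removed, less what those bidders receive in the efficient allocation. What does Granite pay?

Granite pays $10.

Efficient allocation: Umbra→Slot 5 ($140), Quanta→Slot 4 ($89), Granite→Slot 1 ($105), Talus→Slot 3 ($102); total welfare W = $436.
Granite receives Slot 1 at value $105, so the others get W − 105 = $331.
Without Granite: best allocation of the remaining 3 bidders over all 4 slots is Umbra→Slot 4 ($146), Quanta→Slot 1 ($93), Talus→Slot 3 ($102), total $341.
VCG payment = (others' best without Granite) − (others' welfare with Granite) = 341 − 331 = $10.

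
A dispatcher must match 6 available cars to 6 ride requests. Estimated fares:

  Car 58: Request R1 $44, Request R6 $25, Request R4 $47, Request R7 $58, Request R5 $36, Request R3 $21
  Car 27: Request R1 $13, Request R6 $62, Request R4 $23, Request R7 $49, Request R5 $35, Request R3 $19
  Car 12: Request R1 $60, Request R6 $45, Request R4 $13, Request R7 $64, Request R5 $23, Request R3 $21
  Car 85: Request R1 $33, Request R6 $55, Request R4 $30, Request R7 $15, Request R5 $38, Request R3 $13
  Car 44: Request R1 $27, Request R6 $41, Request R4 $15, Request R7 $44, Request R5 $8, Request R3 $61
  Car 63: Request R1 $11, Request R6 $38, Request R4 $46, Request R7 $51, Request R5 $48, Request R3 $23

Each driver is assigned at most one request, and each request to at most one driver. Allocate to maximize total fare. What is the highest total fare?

Optimal: Car 58→Request R7 ($58), Car 27→Request R6 ($62), Car 12→Request R1 ($60), Car 85→Request R5 ($38), Car 44→Request R3 ($61), Car 63→Request R4 ($46) — total 58+62+60+38+61+46 = $325.
Column-greedy (each request in turn goes to its best remaining driver) gives $319, worse by 6.
No other one-to-one assignment exceeds $325.

Max total: $325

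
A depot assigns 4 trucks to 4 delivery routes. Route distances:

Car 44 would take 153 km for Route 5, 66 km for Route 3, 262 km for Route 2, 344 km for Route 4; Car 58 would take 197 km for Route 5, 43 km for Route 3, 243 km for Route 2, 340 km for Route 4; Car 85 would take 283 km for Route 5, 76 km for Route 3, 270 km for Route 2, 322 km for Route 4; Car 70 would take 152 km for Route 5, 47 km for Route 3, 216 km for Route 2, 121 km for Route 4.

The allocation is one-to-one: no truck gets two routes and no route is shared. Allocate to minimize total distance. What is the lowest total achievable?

Optimal: Car 44→Route 5 (153 km), Car 58→Route 3 (43 km), Car 85→Route 2 (270 km), Car 70→Route 4 (121 km) — total 153+43+270+121 = 587 km.
Row-greedy (each truck in turn takes its cheapest remaining route) gives 654 km, worse by 67.
Swapping Car 70↔Car 58 (Car 70→Route 3 47 km, Car 58→Route 4 340 km) adds 223.

Minimum total: 587 km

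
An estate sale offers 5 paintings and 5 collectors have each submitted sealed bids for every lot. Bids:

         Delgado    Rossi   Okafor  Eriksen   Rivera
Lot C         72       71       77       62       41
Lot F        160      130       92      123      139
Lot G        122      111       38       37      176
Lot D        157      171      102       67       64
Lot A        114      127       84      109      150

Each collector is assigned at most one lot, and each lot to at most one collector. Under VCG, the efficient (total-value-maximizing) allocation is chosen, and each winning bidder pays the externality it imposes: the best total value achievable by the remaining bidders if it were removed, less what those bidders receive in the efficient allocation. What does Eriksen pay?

Eriksen pays $7.

Efficient allocation: Delgado→Lot F ($160), Rossi→Lot D ($171), Okafor→Lot C ($77), Eriksen→Lot A ($109), Rivera→Lot G ($176); total welfare W = $693.
Eriksen receives Lot A at value $109, so the others get W − 109 = $584.
Without Eriksen: best allocation of the remaining 4 bidders over all 5 lots is Delgado→Lot F ($160), Rossi→Lot D ($171), Okafor→Lot A ($84), Rivera→Lot G ($176), total $591.
VCG payment = (others' best without Eriksen) − (others' welfare with Eriksen) = 591 − 584 = $7.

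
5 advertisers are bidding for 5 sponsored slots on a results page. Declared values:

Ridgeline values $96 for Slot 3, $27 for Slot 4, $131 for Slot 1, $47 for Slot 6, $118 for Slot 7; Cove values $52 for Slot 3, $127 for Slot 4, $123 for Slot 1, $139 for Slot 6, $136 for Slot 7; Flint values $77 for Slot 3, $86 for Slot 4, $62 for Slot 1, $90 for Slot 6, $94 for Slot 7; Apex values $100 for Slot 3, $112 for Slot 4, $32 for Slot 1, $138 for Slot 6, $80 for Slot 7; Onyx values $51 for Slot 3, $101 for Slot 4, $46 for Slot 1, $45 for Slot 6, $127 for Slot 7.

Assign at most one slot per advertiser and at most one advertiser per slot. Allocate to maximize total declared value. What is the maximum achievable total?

Optimal: Ridgeline→Slot 1 ($131), Cove→Slot 4 ($127), Flint→Slot 3 ($77), Apex→Slot 6 ($138), Onyx→Slot 7 ($127) — total 131+127+77+138+127 = $600.
Max-entry greedy (repeatedly take the single best remaining cell) gives $586, worse by 14.
Next-best assignment: Ridgeline→Slot 1, Cove→Slot 6, Flint→Slot 3, Apex→Slot 4, Onyx→Slot 7 = $586.
Swapping Onyx↔Flint (Onyx→Slot 3 $51, Flint→Slot 7 $94) loses 59.

Maximum total: $600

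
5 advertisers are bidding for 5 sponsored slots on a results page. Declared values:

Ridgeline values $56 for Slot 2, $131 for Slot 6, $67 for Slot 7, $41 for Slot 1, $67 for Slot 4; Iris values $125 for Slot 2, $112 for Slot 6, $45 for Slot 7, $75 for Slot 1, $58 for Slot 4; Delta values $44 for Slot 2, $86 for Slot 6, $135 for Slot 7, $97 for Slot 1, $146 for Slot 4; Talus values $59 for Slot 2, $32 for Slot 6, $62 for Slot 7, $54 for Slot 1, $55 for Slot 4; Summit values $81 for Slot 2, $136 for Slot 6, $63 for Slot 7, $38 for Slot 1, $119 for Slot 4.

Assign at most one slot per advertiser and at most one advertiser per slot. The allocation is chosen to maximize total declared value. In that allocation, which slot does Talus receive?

This is a one-to-one assignment (maximum-weight bipartite matching).
Optimal: Ridgeline→Slot 6 ($131), Iris→Slot 2 ($125), Delta→Slot 7 ($135), Talus→Slot 1 ($54), Summit→Slot 4 ($119) — total 131+125+135+54+119 = $564.
Column-greedy (each slot in turn goes to its best remaining advertiser) gives $517, worse by 47.
Swapping Delta↔Summit (Delta→Slot 4 $146, Summit→Slot 7 $63) loses 45.
Talus's own top slot is Slot 7 ($62), but forcing Talus→Slot 7 and reassigning the rest optimally gives only $534 — worse by 30.

Talus receives Slot 1.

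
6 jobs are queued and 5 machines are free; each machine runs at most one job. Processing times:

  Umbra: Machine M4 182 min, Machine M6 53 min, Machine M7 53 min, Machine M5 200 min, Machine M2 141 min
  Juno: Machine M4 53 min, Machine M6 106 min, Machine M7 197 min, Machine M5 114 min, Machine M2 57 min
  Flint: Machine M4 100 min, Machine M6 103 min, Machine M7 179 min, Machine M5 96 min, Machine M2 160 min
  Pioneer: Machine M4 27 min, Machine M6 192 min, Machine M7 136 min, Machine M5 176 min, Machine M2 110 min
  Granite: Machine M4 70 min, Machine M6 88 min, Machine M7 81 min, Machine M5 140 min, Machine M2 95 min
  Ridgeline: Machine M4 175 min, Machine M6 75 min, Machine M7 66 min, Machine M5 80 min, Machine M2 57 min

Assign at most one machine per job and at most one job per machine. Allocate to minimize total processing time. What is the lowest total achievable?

Min total: 298 min

This is a one-to-one assignment (minimum-cost bipartite matching).
Optimal: Pioneer→Machine M4 (27 min), Umbra→Machine M6 (53 min), Granite→Machine M7 (81 min), Ridgeline→Machine M5 (80 min), Juno→Machine M2 (57 min) — total 27+53+81+80+57 = 298 min.
Row-greedy (each job in turn takes its cheapest remaining machine) gives 393 min, worse by 95.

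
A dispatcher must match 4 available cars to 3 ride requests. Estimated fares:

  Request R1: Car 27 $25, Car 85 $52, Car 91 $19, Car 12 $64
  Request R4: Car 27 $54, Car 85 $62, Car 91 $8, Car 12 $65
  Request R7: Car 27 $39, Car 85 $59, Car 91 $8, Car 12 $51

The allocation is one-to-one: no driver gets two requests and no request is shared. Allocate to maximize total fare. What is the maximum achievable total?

Maximum total: $177

Optimal: Car 12→Request R1 ($64), Car 27→Request R4 ($54), Car 85→Request R7 ($59) — total 64+54+59 = $177.
Column-greedy (each request in turn goes to its best remaining driver) gives $165, worse by 12.
Swapping Car 12↔Car 85 (Car 12→Request R7 $51, Car 85→Request R1 $52) loses 20.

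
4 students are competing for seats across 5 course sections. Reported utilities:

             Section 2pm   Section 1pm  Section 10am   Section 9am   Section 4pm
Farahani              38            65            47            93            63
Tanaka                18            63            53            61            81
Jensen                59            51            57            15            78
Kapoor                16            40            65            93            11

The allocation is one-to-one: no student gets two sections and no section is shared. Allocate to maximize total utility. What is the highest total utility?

Optimal: Farahani→Section 9am (93 points), Tanaka→Section 1pm (63 points), Jensen→Section 4pm (78 points), Kapoor→Section 10am (65 points) — total 93+63+78+65 = 299 points.
No other one-to-one assignment exceeds 299 points.

Maximum total: 299 points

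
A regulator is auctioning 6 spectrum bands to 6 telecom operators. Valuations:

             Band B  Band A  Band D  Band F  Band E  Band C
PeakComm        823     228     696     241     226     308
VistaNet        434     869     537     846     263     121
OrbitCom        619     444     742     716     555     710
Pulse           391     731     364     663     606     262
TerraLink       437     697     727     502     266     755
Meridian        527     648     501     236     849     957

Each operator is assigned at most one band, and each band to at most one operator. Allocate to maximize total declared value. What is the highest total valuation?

Max total: $4746M

Optimal: PeakComm→Band B ($823M), VistaNet→Band F ($846M), OrbitCom→Band D ($742M), Pulse→Band A ($731M), TerraLink→Band C ($755M), Meridian→Band E ($849M) — total 823+846+742+731+755+849 = $4746M.
Row-greedy (each operator in turn takes its best remaining band) gives $4701M, worse by 45.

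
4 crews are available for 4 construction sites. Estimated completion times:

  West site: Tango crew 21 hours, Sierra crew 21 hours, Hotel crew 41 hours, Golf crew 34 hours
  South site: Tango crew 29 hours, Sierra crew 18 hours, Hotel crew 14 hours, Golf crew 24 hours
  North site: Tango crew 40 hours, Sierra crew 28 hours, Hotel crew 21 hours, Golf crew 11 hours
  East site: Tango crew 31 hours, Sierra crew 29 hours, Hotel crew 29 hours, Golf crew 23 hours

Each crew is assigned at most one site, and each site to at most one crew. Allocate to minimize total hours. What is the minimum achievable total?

Minimum total: 75 hours

Optimal: Tango crew→West site (21 hours), Sierra crew→East site (29 hours), Hotel crew→South site (14 hours), Golf crew→North site (11 hours) — total 21+29+14+11 = 75 hours.
Row-greedy (each crew in turn takes its cheapest remaining site) gives 83 hours, worse by 8.
Next-best assignment: Tango crew→East site, Sierra crew→West site, Hotel crew→South site, Golf crew→North site = 77 hours.
Every other assignment is strictly worse.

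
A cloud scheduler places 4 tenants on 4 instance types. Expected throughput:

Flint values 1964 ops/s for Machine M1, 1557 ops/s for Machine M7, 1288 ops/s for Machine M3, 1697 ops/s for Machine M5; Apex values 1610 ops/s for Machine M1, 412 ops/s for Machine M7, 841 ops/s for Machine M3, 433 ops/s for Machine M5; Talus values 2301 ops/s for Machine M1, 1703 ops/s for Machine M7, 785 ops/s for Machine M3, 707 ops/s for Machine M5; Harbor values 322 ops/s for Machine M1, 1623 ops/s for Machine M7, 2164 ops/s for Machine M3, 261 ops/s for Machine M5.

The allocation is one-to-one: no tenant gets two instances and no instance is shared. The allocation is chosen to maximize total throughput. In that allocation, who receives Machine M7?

Talus receives Machine M7.

Optimal: Flint→Machine M5 (1697 ops/s), Apex→Machine M1 (1610 ops/s), Talus→Machine M7 (1703 ops/s), Harbor→Machine M3 (2164 ops/s) — total 1697+1610+1703+2164 = 7174 ops/s.
Row-greedy (each tenant in turn takes its best remaining instance) gives 4769 ops/s, worse by 2405.
Every other assignment is strictly worse.
Talus's own top instance is Machine M1 (2301 ops/s), but forcing Talus→Machine M1 and reassigning the rest optimally gives only 6574 ops/s — worse by 600.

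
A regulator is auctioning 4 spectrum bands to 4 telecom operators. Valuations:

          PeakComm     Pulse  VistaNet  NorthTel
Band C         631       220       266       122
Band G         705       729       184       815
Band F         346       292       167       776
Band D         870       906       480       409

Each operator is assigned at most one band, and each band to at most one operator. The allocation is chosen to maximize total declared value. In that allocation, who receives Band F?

NorthTel receives Band F.

Treat this as an assignment problem: match each operator to one band.
Optimal: PeakComm→Band G ($705M), Pulse→Band D ($906M), VistaNet→Band C ($266M), NorthTel→Band F ($776M) — total 705+906+266+776 = $2653M.
Row-greedy (each operator in turn takes its best remaining band) gives $2641M, worse by 12.
No other one-to-one assignment exceeds $2653M.
NorthTel's own top band is Band G ($815M), but forcing NorthTel→Band G and reassigning the rest optimally gives only $2519M — worse by 134.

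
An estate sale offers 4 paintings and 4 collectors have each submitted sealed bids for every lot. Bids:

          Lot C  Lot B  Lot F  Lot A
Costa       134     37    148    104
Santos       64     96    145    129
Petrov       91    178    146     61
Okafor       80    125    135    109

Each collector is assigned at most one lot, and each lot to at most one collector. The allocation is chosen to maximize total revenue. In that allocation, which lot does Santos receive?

Santos receives Lot A.

Optimal: Costa→Lot C ($134), Santos→Lot A ($129), Petrov→Lot B ($178), Okafor→Lot F ($135) — total 134+129+178+135 = $576.
Column-greedy (each lot in turn goes to its best remaining collector) gives $566, worse by 10.
Next-best assignment: Costa→Lot C, Santos→Lot F, Petrov→Lot B, Okafor→Lot A = $566.
Every other assignment is strictly worse.
Santos's own top lot is Lot F ($145), but forcing Santos→Lot F and reassigning the rest optimally gives only $566 — worse by 10.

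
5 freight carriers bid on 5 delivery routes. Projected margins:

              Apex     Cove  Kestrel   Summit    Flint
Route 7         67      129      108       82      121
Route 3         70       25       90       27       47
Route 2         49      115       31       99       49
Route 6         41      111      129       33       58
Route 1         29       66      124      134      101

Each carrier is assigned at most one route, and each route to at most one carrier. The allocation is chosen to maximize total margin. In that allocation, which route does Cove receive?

Treat this as an assignment problem: match each carrier to one route.
Optimal: Apex→Route 3 ($70k), Cove→Route 2 ($115k), Kestrel→Route 6 ($129k), Summit→Route 1 ($134k), Flint→Route 7 ($121k) — total 70+115+129+134+121 = $569k.
Max-entry greedy (repeatedly take the single best remaining cell) gives $511k, worse by 58.
Swapping Apex↔Cove (Apex→Route 2 $49k, Cove→Route 3 $25k) loses 111.
Cove's own top route is Route 7 ($129k), but forcing Cove→Route 7 and reassigning the rest optimally gives only $528k — worse by 41.

Cove receives Route 2.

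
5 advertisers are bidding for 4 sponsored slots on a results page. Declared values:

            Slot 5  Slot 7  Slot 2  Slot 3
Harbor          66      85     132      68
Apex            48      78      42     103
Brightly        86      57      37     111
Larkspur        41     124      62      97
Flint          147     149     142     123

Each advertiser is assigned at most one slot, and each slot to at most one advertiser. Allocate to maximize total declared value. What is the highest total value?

Maximum total: $514

Treat this as an assignment problem: match each advertiser to one slot.
Optimal: Flint→Slot 5 ($147), Larkspur→Slot 7 ($124), Harbor→Slot 2 ($132), Brightly→Slot 3 ($111) — total 147+124+132+111 = $514.
Row-greedy (each advertiser in turn takes its best remaining slot) gives $445, worse by 69.
Swapping Brightly↔Flint (Brightly→Slot 5 $86, Flint→Slot 3 $123) loses 49.
Checked against all permutations: $514 is optimal.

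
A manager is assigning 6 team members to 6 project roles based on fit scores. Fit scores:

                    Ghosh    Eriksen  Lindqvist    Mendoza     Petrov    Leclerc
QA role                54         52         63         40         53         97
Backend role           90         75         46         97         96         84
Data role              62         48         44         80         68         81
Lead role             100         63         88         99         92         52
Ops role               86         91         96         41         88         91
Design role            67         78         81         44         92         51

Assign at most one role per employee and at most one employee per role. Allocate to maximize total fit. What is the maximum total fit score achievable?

Max total: 547 pts

Treat this as an assignment problem: match each employee to one role.
Optimal: Ghosh→Lead role (100 pts), Eriksen→Design role (78 pts), Lindqvist→Ops role (96 pts), Mendoza→Data role (80 pts), Petrov→Backend role (96 pts), Leclerc→QA role (97 pts) — total 100+78+96+80+96+97 = 547 pts.
Column-greedy (each role in turn goes to its best remaining employee) gives 536 pts, worse by 11.
Next-best assignment: Ghosh→Lead role, Eriksen→Ops role, Lindqvist→Design role, Mendoza→Data role, Petrov→Backend role, Leclerc→QA role = 545 pts.
Swapping Leclerc↔Mendoza (Leclerc→Data role 81 pts, Mendoza→QA role 40 pts) loses 56.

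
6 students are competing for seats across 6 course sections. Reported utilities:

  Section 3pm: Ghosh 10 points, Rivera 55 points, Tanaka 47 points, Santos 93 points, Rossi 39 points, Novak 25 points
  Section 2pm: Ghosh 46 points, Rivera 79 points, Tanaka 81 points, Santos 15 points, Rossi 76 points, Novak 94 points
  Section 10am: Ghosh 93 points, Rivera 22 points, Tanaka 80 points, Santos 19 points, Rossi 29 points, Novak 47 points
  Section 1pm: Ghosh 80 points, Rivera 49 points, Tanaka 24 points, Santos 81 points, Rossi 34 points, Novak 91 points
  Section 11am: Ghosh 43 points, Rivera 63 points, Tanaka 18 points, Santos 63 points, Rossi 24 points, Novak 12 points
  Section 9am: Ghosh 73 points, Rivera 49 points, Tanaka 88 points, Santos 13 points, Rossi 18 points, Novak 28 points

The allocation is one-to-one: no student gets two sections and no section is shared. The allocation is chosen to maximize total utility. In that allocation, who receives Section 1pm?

Novak receives Section 1pm.

Optimal: Ghosh→Section 10am (93 points), Rivera→Section 11am (63 points), Tanaka→Section 9am (88 points), Santos→Section 3pm (93 points), Rossi→Section 2pm (76 points), Novak→Section 1pm (91 points) — total 93+63+88+93+76+91 = 504 points.
Max-entry greedy (repeatedly take the single best remaining cell) gives 465 points, worse by 39.
Next-best assignment: Ghosh→Section 9am, Rivera→Section 11am, Tanaka→Section 10am, Santos→Section 3pm, Rossi→Section 2pm, Novak→Section 1pm = 476 points.
Checked against all permutations: 504 points is optimal.
Novak's own top section is Section 2pm (94 points), but forcing Novak→Section 2pm and reassigning the rest optimally gives only 465 points — worse by 39.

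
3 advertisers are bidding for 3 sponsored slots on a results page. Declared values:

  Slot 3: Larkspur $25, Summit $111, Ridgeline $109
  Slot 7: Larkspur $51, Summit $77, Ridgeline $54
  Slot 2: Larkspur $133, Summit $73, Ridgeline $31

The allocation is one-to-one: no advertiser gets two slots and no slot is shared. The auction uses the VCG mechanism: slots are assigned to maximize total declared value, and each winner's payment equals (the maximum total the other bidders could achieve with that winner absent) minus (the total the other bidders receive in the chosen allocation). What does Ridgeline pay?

Ridgeline pays $34.

Efficient allocation: Larkspur→Slot 2 ($133), Summit→Slot 7 ($77), Ridgeline→Slot 3 ($109); total welfare W = $319.
Ridgeline receives Slot 3 at value $109, so the others get W − 109 = $210.
Without Ridgeline: best allocation of the remaining 2 bidders over all 3 slots is Larkspur→Slot 2 ($133), Summit→Slot 3 ($111), total $244.
VCG payment = (others' best without Ridgeline) − (others' welfare with Ridgeline) = 244 − 210 = $34.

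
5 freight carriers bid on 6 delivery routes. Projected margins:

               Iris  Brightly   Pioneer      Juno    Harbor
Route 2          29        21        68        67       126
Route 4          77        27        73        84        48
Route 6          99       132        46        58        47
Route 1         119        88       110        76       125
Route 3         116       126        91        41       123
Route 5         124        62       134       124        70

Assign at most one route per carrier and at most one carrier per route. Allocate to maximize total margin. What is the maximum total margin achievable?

Optimal: Iris→Route 3 ($116k), Brightly→Route 6 ($132k), Pioneer→Route 1 ($110k), Juno→Route 5 ($124k), Harbor→Route 2 ($126k) — total 116+132+110+124+126 = $608k.
Row-greedy (each carrier in turn takes its best remaining route) gives $576k, worse by 32.
Next-best assignment: Iris→Route 1, Brightly→Route 6, Pioneer→Route 5, Juno→Route 4, Harbor→Route 2 = $595k.

Maximum total: $608k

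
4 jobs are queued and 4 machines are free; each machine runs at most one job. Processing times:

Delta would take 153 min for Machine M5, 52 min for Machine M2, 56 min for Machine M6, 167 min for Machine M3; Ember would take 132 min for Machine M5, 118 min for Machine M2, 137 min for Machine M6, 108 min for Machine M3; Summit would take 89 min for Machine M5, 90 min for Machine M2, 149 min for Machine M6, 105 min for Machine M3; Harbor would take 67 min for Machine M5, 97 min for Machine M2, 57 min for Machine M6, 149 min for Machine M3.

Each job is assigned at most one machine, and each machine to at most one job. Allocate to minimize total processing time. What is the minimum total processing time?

Minimum total: 306 min

Optimal: Delta→Machine M2 (52 min), Ember→Machine M3 (108 min), Summit→Machine M5 (89 min), Harbor→Machine M6 (57 min) — total 52+108+89+57 = 306 min.
Column-greedy (each machine in turn goes to its cheapest remaining job) gives 361 min, worse by 55.
Next-best assignment: Delta→Machine M6, Ember→Machine M3, Summit→Machine M2, Harbor→Machine M5 = 321 min.
Swapping Harbor↔Delta (Harbor→Machine M2 97 min, Delta→Machine M6 56 min) adds 44.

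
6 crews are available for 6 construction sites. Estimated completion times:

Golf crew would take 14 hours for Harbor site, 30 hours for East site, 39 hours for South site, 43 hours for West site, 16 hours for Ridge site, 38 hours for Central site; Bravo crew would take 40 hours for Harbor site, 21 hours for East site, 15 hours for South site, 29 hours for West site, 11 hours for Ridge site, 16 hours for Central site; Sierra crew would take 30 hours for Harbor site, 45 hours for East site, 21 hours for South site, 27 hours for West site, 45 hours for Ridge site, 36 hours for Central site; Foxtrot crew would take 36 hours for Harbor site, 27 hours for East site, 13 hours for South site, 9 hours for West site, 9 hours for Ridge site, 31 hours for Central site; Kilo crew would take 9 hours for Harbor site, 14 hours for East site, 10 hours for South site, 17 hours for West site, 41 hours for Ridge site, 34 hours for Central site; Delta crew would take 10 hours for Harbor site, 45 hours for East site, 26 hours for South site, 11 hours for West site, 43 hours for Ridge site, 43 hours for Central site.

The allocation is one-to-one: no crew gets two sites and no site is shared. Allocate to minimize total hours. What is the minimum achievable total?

This is a one-to-one assignment (minimum-cost bipartite matching).
Optimal: Golf crew→Harbor site (14 hours), Bravo crew→Central site (16 hours), Sierra crew→South site (21 hours), Foxtrot crew→Ridge site (9 hours), Kilo crew→East site (14 hours), Delta crew→West site (11 hours) — total 14+16+21+9+14+11 = 85 hours.
Row-greedy (each crew in turn takes its cheapest remaining site) gives 112 hours, worse by 27.
Next-best assignment: Golf crew→Ridge site, Bravo crew→Central site, Sierra crew→South site, Foxtrot crew→West site, Kilo crew→East site, Delta crew→Harbor site = 86 hours.

Min total: 85 hours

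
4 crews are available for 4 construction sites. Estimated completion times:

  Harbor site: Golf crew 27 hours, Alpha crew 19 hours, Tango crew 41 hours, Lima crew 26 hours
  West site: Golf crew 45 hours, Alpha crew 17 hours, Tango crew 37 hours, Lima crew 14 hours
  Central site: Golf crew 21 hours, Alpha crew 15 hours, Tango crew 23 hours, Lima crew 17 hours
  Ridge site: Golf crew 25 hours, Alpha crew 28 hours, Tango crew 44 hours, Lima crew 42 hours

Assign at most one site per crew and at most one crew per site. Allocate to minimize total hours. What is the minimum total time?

Min total: 81 hours

This is a one-to-one assignment (minimum-cost bipartite matching).
Optimal: Golf crew→Ridge site (25 hours), Alpha crew→Harbor site (19 hours), Tango crew→Central site (23 hours), Lima crew→West site (14 hours) — total 25+19+23+14 = 81 hours.
Row-greedy (each crew in turn takes its cheapest remaining site) gives 121 hours, worse by 40.
No other one-to-one assignment undercuts 81 hours.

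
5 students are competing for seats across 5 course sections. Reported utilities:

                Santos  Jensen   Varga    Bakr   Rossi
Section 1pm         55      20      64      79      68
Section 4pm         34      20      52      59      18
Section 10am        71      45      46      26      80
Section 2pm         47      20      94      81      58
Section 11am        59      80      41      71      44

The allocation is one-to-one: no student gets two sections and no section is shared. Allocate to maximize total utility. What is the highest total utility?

This is a one-to-one assignment (maximum-weight bipartite matching).
Optimal: Santos→Section 10am (71 points), Jensen→Section 11am (80 points), Varga→Section 2pm (94 points), Bakr→Section 4pm (59 points), Rossi→Section 1pm (68 points) — total 71+80+94+59+68 = 372 points.
Max-entry greedy (repeatedly take the single best remaining cell) gives 367 points, worse by 5.
Next-best assignment: Santos→Section 1pm, Jensen→Section 11am, Varga→Section 2pm, Bakr→Section 4pm, Rossi→Section 10am = 368 points.

Maximum total: 372 points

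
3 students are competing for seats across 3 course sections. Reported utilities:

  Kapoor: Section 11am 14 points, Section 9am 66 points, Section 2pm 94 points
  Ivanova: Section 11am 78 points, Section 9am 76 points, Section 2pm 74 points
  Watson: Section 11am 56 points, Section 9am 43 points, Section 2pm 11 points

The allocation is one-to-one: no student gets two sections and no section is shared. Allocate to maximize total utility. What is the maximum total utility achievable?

This is the linear assignment problem.
Optimal: Kapoor→Section 2pm (94 points), Ivanova→Section 9am (76 points), Watson→Section 11am (56 points) — total 94+76+56 = 226 points.
Row-greedy (each student in turn takes its best remaining section) gives 215 points, worse by 11.
Next-best assignment: Kapoor→Section 2pm, Ivanova→Section 11am, Watson→Section 9am = 215 points.

Maximum total: 226 points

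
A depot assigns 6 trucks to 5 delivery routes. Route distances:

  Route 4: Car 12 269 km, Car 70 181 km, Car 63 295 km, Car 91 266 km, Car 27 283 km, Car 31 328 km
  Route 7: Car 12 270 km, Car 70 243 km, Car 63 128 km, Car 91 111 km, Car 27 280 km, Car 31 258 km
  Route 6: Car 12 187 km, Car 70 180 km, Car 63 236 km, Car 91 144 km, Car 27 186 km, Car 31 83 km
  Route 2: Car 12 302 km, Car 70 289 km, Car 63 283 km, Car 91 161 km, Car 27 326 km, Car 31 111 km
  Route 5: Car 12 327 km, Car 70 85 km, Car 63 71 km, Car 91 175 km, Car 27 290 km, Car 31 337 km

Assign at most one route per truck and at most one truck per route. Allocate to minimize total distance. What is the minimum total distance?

Optimal: Car 70→Route 4 (181 km), Car 91→Route 7 (111 km), Car 27→Route 6 (186 km), Car 31→Route 2 (111 km), Car 63→Route 5 (71 km) — total 181+111+186+111+71 = 660 km.
Every other assignment is strictly worse.

Min total: 660 km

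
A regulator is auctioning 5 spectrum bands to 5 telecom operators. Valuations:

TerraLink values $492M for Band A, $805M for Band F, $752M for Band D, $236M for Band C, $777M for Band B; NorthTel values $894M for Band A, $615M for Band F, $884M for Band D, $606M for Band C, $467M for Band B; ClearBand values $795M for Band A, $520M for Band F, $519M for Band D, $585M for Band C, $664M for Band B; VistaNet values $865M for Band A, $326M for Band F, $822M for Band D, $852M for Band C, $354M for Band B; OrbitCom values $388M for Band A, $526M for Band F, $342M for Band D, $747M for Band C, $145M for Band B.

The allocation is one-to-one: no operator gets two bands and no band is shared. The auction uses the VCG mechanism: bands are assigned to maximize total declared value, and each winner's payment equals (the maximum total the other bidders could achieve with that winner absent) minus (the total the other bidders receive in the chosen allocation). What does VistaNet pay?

Efficient allocation: TerraLink→Band F ($805M), NorthTel→Band D ($884M), ClearBand→Band B ($664M), VistaNet→Band A ($865M), OrbitCom→Band C ($747M); total welfare W = $3965M.
VistaNet receives Band A at value $865M, so the others get W − 865 = $3100M.
Without VistaNet: best allocation of the remaining 4 bidders over all 5 bands is TerraLink→Band F ($805M), NorthTel→Band D ($884M), ClearBand→Band A ($795M), OrbitCom→Band C ($747M), total $3231M.
VCG payment = (others' best without VistaNet) − (others' welfare with VistaNet) = 3231 − 3100 = $131M.

VistaNet pays $131M.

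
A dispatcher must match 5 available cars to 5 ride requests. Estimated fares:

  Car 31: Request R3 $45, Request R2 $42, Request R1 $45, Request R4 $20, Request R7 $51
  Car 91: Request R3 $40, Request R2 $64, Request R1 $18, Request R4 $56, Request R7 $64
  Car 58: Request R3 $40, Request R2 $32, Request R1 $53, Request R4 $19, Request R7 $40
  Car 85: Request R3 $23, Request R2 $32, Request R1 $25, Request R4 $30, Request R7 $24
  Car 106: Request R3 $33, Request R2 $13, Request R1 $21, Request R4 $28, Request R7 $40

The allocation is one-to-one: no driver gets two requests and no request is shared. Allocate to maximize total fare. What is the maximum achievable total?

Max total: $232

This is a one-to-one assignment (maximum-weight bipartite matching).
Optimal: Car 31→Request R3 ($45), Car 91→Request R2 ($64), Car 58→Request R1 ($53), Car 85→Request R4 ($30), Car 106→Request R7 ($40) — total 45+64+53+30+40 = $232.
Max-entry greedy (repeatedly take the single best remaining cell) gives $231, worse by 1.
Every other assignment is strictly worse.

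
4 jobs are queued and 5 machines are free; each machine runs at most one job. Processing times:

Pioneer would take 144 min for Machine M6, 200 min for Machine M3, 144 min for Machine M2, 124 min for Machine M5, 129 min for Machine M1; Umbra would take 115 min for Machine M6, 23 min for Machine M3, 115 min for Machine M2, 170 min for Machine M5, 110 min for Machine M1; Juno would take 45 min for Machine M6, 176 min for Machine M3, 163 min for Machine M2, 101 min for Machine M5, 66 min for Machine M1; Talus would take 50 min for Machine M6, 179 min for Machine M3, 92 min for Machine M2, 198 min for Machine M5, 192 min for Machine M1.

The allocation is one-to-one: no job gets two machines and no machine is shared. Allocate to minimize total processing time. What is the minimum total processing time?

Minimum total: 263 min

Optimal: Pioneer→Machine M5 (124 min), Umbra→Machine M3 (23 min), Juno→Machine M1 (66 min), Talus→Machine M6 (50 min) — total 124+23+66+50 = 263 min.
Column-greedy (each machine in turn goes to its cheapest remaining job) gives 284 min, worse by 21.
Next-best assignment: Pioneer→Machine M2, Umbra→Machine M3, Juno→Machine M1, Talus→Machine M6 = 283 min.
Checked against all permutations: 263 min is optimal.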